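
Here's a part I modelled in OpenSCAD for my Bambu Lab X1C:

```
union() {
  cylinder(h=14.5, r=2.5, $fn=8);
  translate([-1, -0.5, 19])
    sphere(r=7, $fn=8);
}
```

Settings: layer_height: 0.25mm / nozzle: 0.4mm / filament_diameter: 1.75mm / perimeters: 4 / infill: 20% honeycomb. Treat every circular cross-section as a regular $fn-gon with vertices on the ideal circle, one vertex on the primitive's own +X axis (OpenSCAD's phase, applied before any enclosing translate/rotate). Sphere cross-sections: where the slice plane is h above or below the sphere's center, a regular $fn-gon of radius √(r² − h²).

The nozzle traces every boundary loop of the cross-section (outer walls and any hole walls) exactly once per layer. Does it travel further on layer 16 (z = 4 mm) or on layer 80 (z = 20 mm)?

Layer 16 (z = 4): the r=2.5 cylinder gives a regular 8-gon of circumradius 2.5 (constant along its height) (perimeter = 2·8·2.500·sin(180°/8) = 15.31 mm); the sphere at (-1, -0.5) is absent (|z−center|=15.000 > r=7); Taking the union: only the r=2.5 cylinder is present, so the union is just that shape — boundary = 15.31 mm. So its perimeter = 15.31 mm. Layer 80 (z = 20): the cylinder is not intersected at this z (z outside [0, 14.5]); the sphere at (-1, -0.5): section is a regular 8-gon, circumradius = √(r²−h²) = √(7²−1²) = 6.928 (perimeter = 2·8·6.928·sin(180°/8) = 42.42 mm); Taking the union: only the r=7 sphere at (-1, -0.5) is present, so the union is just that shape — boundary = 42.42 mm. So its perimeter = 42.42 mm. Layer 80 is larger (42.42 vs 15.31 mm).

layer 80 (z = 20 mm)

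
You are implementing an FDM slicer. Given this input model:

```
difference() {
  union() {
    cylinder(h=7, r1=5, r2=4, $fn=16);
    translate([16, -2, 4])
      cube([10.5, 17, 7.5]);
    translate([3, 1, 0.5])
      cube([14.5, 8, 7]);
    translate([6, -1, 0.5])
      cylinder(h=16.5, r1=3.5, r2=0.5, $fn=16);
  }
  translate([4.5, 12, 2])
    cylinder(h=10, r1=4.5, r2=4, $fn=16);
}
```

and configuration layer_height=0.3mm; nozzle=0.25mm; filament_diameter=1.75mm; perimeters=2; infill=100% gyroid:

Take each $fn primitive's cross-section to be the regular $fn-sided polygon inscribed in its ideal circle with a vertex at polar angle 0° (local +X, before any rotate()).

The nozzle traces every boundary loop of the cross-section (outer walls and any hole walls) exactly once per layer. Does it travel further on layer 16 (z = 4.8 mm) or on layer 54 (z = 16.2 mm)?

Layer 16 (z = 4.8): the cone: at t=0.686 of its height the radius interpolates to r₁+(r₂−r₁)t = 4.314, giving a regular 16-gon of that circumradius (perimeter = 2·16·4.314·sin(180°/16) = 26.93 mm); the cube at (16, -2) (footprint 10.5×17) is included at this height (perimeter 55.00 mm); the 14.5×8 cube at (3, 1) contributes its full rectangle (perimeter 45.00 mm); the cone at (6, -1) (r1=3.5→r2=0.5) has section circumradius 2.718 here — a regular 16-gon (perimeter = 2·16·2.718·sin(180°/16) = 16.97 mm); Merging all regions: the regions partially overlap (shared area 16.97 mm²), so the edge portions inside another operand are dropped and the merged outline is re-measured after clipping — boundary (outer + 1 inner loop) = 104.93 mm; the cone at (4.5, 12): at t=0.280 of its height the radius interpolates to r₁+(r₂−r₁)t = 4.360, giving a regular 16-gon of that circumradius (perimeter = 2·16·4.360·sin(180°/16) = 27.22 mm); Subtracting the remaining from the first: starting from the result so far, the cone at (4.5, 12) partially overlaps it — only the 4.60 mm² overlap (of its 58.20 mm²) is removed, clipping the outline — boundary (outer + 1 inner loop) = 104.27 mm. So its perimeter = 104.27 mm. Layer 54 (z = 16.2): the cone is absent (z outside [0, 7]); the cube at (16, -2) is not intersected at this z (z outside [4, 11.5]); the cube at (3, 1) is absent (z outside [0.5, 7.5]); the cone at (6, -1) contributes a regular 16-gon of circumradius 0.645 (interpolated between r1=3.5 and r2=0.5 at t=0.952) (perimeter = 2·16·0.645·sin(180°/16) = 4.03 mm); Merging all regions: only the cone at (6, -1) is present, so the union is just that shape — boundary = 4.03 mm; the cone at (4.5, 12) is not intersected at this z (z outside [2, 12]); After the difference (first − rest): none of the subtracted shapes is present at this height, so the result so far is unchanged — boundary = 4.03 mm. So its perimeter = 4.03 mm. Layer 16 is larger (104.27 vs 4.03 mm).

layer 16 (z = 4.8 mm)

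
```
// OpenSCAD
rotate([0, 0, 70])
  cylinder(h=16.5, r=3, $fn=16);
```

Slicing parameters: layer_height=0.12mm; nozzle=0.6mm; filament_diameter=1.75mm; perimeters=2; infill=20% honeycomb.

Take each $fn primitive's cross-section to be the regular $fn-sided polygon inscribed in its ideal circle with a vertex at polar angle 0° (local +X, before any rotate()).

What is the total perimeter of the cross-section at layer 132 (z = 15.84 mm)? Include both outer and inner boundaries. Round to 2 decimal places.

18.73 mm

At z = 15.84 mm: the r=3 cylinder contributes a regular 16-gon of circumradius 3 (perimeter = 2·16·3.000·sin(180°/16) = 18.73 mm); (rotated 70° about Z; rotation is an isometry so areas/perimeters/island counts are preserved). Overall, the cross-section is a single solid region. Total boundary length (outer) = 18.73 mm.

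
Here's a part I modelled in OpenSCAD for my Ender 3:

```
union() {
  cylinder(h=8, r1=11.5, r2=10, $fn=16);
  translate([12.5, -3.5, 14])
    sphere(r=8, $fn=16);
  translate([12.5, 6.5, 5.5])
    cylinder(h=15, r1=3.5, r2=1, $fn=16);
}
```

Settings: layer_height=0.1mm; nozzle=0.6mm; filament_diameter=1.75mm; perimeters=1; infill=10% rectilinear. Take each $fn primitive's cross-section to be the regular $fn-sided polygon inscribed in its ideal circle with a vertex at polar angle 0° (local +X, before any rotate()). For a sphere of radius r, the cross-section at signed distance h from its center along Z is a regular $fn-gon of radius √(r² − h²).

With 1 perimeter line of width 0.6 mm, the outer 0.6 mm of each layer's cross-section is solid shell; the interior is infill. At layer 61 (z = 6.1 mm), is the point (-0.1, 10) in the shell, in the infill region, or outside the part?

At z = 6.1 mm: the cone: at t=0.762 of its height the radius interpolates to r₁+(r₂−r₁)t = 10.356, giving a regular 16-gon of that circumradius; the sphere at (12.5, -3.5): section is a regular 16-gon, circumradius = √(r²−h²) = √(8²−7.9²) = 1.261; the cone at (12.5, 6.5) contributes a regular 16-gon of circumradius 3.400 (interpolated between r1=3.5 and r2=1 at t=0.040); Combining (union): the 3 present regions are separate (no shared area or edge), so areas and boundary lengths simply add and each stays a separate island — 3 connected regions. Overall, the cross-section has 3 separate islands. The nearest boundary edge runs (-3.96, 9.57)→(0.00, 10.36); distance from the point to it = 0.33 mm. (Shell/infill is judged within the island containing the point — the largest one.) The point is inside the cross-section, 0.33 mm from the nearest boundary — within the 0.6 mm shell band (1 × 0.6).

shell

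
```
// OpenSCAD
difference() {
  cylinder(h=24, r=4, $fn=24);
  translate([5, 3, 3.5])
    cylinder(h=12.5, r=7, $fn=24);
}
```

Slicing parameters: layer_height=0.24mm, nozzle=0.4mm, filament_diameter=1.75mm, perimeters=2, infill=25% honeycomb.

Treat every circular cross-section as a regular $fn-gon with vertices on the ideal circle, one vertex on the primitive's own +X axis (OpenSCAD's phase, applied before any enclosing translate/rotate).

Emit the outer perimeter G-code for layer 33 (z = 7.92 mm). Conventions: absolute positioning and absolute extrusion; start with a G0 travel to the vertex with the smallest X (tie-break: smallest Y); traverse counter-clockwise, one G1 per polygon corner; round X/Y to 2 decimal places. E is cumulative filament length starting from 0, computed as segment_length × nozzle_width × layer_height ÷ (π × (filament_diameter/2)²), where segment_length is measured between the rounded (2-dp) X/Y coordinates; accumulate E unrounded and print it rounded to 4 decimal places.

G0 X-4.00 Y0.00 Z7.92
G1 X-3.86 Y-1.04 E0.0419
G1 X-3.46 Y-2.00 E0.0834
G1 X-2.83 Y-2.83 E0.1250
G1 X-2.00 Y-3.46 E0.1666
G1 X-1.04 Y-3.86 E0.2081
G1 X0.00 Y-4.00 E0.2500
G1 X1.04 Y-3.86 E0.2918
G1 X2.00 Y-3.46 E0.3334
G1 X2.16 Y-3.34 E0.3413
G1 X1.50 Y-3.06 E0.3700
G1 X0.05 Y-1.95 E0.4428
G1 X-1.06 Y-0.50 E0.5157
G1 X-1.76 Y1.19 E0.5887
G1 X-2.00 Y3.00 E0.6616
G1 X-1.94 Y3.49 E0.6813
G1 X-2.00 Y3.46 E0.6840
G1 X-2.83 Y2.83 E0.7256
G1 X-3.46 Y2.00 E0.7672
G1 X-3.86 Y1.04 E0.8087
G1 X-4.00 Y0.00 E0.8505

At z = 7.92 mm: the cylinder: section is a regular 24-gon, circumradius r=4; the r=7 cylinder at (5, 3) contributes a regular 24-gon of circumradius 7; After the difference (first − rest): starting from the r=4 cylinder, the r=7 cylinder at (5, 3) partially overlaps it — only the 30.65 mm² overlap (of its 152.19 mm²) is removed, clipping the outline — 1 connected region. The outline is a single polygon with 20 vertices. Extrusion per mm of travel: 0.4 × 0.24 / (π × 0.875²) = 0.039912. Accumulating E over each segment gives final E = 0.8505.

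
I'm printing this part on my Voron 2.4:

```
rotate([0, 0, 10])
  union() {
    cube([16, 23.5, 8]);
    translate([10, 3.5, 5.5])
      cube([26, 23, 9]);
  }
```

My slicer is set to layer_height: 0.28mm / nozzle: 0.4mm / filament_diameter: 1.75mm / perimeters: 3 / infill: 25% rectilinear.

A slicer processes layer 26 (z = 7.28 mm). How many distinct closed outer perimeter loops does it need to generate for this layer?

At z = 7.28 mm: the cube (footprint 16×23.5) is included at this height; the cube at (10, 3.5) (footprint 26×23) is included at this height; Combining (union): the regions partially overlap (shared area 120.00 mm²), so overlapping operands fuse into one piece — 1 connected region; (whole slice rotated 10° about Z — lengths, areas and connectivity unchanged). The result has 1 disconnected region.

1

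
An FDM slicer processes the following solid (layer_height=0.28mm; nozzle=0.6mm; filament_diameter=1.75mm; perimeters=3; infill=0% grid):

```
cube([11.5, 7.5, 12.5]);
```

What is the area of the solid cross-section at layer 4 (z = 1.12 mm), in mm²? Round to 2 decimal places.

At z = 1.12 mm: the 11.5×7.5 cube contributes its full rectangle (area 86.25 mm²). Overall, the cross-section is a single solid region. Net area = 86.25 mm².

86.25 mm²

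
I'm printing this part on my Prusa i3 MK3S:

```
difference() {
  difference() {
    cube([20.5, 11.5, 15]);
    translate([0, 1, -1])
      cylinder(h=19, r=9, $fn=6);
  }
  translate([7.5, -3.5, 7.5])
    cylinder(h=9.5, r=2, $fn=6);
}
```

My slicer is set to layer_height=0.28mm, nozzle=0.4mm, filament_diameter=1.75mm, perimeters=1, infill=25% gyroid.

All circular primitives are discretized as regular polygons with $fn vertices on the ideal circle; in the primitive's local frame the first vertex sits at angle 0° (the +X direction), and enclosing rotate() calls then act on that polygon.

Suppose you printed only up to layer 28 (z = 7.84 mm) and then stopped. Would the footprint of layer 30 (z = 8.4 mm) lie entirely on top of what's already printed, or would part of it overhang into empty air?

Compare the two slices. At z = 7.84: the cube is present — its section is the full 20.5×11.5 rectangle (area 235.75 mm²); the r=9 cylinder at (0, 1) gives a regular 6-gon of circumradius 9 (constant along its height) (area = (6/2)·9.000²·sin(360°/6) = 210.44 mm²); After the difference (first − rest): starting from the 20.5×11.5 cube (235.75 mm²), the r=9 cylinder at (0, 1) partially overlaps it — only the 61.32 mm² overlap (of its 210.44 mm²) is removed, clipping the outline — area = 174.43 mm²; the cylinder at (7.5, -3.5): section is a regular 6-gon, circumradius r=2 (area = (6/2)·2.000²·sin(360°/6) = 10.39 mm²); Subtracting the remaining from the first: starting from the result so far (174.43 mm²), the r=2 cylinder at (7.5, -3.5) misses the remaining region (no effect) — area = 174.43 mm². At z = 8.4: the cube (footprint 20.5×11.5) is included at this height (area 235.75 mm²); the cylinder at (0, 1): section is a regular 6-gon, circumradius r=9 (area = (6/2)·9.000²·sin(360°/6) = 210.44 mm²); After the difference (first − rest): starting from the 20.5×11.5 cube (235.75 mm²), the r=9 cylinder at (0, 1) partially overlaps it — only the 61.32 mm² overlap (of its 210.44 mm²) is removed, clipping the outline — area = 174.43 mm²; the r=2 cylinder at (7.5, -3.5) gives a regular 6-gon of circumradius 2 (constant along its height) (area = (6/2)·2.000²·sin(360°/6) = 10.39 mm²); Taking the first minus the rest: starting from that combined region (174.43 mm²), the r=2 cylinder at (7.5, -3.5) misses the remaining region (no effect) — area = 174.43 mm². Checking containment: the cross-section at z = 8.4 is a subset of the cross-section at z = 7.84.

entirely on top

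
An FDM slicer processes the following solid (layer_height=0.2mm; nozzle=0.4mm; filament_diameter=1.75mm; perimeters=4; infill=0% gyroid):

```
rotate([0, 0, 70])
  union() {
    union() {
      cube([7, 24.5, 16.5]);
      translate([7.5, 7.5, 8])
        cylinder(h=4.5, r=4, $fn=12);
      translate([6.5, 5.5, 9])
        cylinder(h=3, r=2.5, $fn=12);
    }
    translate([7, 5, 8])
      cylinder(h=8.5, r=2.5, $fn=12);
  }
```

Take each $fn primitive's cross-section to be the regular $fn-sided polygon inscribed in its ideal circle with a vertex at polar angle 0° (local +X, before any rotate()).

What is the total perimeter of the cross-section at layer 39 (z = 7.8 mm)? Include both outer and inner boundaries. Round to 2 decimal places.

63.00 mm

At z = 7.8 mm: the 7×24.5 cube contributes its full rectangle (perimeter 63.00 mm); the cylinder at (7.5, 7.5) is absent (z outside [8, 12.5]); the cylinder at (6.5, 5.5) is absent (z outside [9, 12]); Merging all regions: only the 7×24.5 cube is present, so the union is just that shape — boundary = 63.00 mm; the cylinder at (7, 5) is not intersected at this z (z outside [8, 16.5]); Taking the union: only the result so far is present, so the union is just that shape — boundary = 63.00 mm; (whole slice rotated 70° about Z — lengths, areas and connectivity unchanged). Overall, the cross-section is a single solid region. Total boundary length (outer) = 63.00 mm.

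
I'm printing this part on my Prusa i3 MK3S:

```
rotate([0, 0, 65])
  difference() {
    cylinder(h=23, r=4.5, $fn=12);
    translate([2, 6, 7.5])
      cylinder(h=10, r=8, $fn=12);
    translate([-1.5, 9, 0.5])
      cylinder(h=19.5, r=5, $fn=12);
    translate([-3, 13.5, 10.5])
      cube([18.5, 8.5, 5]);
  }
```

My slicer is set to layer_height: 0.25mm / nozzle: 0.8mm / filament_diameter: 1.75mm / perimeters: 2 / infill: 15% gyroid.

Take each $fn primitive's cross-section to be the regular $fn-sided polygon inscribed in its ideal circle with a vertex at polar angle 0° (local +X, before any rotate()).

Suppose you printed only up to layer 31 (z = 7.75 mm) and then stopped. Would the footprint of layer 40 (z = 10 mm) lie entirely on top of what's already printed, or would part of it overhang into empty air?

entirely on top

Compare the two slices. At z = 7.75: the r=4.5 cylinder gives a regular 12-gon of circumradius 4.5 (constant along its height) (area = (12/2)·4.500²·sin(360°/12) = 60.75 mm²); the cylinder at (2, 6): section is a regular 12-gon, circumradius r=8 (area = (12/2)·8.000²·sin(360°/12) = 192.00 mm²); the r=5 cylinder at (-1.5, 9) contributes a regular 12-gon of circumradius 5 (area = (12/2)·5.000²·sin(360°/12) = 75.00 mm²); the cube at (-3, 13.5) is absent (z outside [10.5, 15.5]); Subtracting the remaining from the first: starting from the r=4.5 cylinder (60.75 mm²), the r=8 cylinder at (2, 6) partially overlaps it — only the 39.60 mm² overlap (of its 192.00 mm²) is removed, clipping the outline; the r=5 cylinder at (-1.5, 9) misses the remaining region (no effect) — area = 21.15 mm²; (rotated 65° about Z; rotation is an isometry so areas/perimeters/island counts are preserved). At z = 10: the r=4.5 cylinder contributes a regular 12-gon of circumradius 4.5 (area = (12/2)·4.500²·sin(360°/12) = 60.75 mm²); the r=8 cylinder at (2, 6) contributes a regular 12-gon of circumradius 8 (area = (12/2)·8.000²·sin(360°/12) = 192.00 mm²); the cylinder at (-1.5, 9): section is a regular 12-gon, circumradius r=5 (area = (12/2)·5.000²·sin(360°/12) = 75.00 mm²); the cube at (-3, 13.5) is absent (z outside [10.5, 15.5]); Taking the first minus the rest: starting from the r=4.5 cylinder (60.75 mm²), the r=8 cylinder at (2, 6) partially overlaps it — only the 39.60 mm² overlap (of its 192.00 mm²) is removed, clipping the outline; the r=5 cylinder at (-1.5, 9) misses the remaining region (no effect) — area = 21.15 mm²; (rotated 65° about Z; rotation is an isometry so areas/perimeters/island counts are preserved). Checking containment: the cross-section at z = 10 is a subset of the cross-section at z = 7.75.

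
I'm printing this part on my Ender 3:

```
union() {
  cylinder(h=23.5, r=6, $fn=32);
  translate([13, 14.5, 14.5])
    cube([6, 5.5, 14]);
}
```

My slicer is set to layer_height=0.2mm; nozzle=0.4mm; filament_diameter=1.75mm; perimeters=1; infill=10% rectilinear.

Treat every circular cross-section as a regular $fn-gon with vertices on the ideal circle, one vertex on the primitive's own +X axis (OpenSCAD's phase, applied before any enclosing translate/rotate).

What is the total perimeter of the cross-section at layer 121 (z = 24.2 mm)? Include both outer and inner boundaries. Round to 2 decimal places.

At z = 24.2 mm: the cylinder is absent (z outside [0, 23.5]); the cube at (13, 14.5) is present — its section is the full 6×5.5 rectangle (perimeter 23.00 mm); Combining (union): only the 6×5.5 cube at (13, 14.5) is present, so the union is just that shape — boundary = 23.00 mm. Overall, the cross-section is a single solid region. Total boundary length (outer) = 23.00 mm.

23.00 mm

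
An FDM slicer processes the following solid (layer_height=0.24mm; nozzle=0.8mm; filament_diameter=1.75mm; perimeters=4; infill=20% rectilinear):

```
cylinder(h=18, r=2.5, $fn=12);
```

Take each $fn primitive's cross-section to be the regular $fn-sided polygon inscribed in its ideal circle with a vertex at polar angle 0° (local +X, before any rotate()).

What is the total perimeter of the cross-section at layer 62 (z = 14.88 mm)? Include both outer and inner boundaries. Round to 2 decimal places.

At z = 14.88 mm: the r=2.5 cylinder gives a regular 12-gon of circumradius 2.5 (constant along its height) (perimeter = 2·12·2.500·sin(180°/12) = 15.53 mm). Overall, the cross-section is a single solid region. Total boundary length (outer) = 15.53 mm.

15.53 mm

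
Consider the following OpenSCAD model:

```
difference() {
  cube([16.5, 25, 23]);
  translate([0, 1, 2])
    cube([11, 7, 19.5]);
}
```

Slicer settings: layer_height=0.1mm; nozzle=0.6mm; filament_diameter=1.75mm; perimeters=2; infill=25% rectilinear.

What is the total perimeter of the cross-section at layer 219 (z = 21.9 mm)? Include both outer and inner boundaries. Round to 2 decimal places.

At z = 21.9 mm: the 16.5×25 cube contributes its full rectangle (perimeter 83.00 mm); the cube at (0, 1) is not intersected at this z (z outside [2, 21.5]); After the difference (first − rest): none of the subtracted shapes is present at this height, so the 16.5×25 cube is unchanged — boundary = 83.00 mm. Overall, the cross-section is a single solid region. Total boundary length (outer) = 83.00 mm.

83.00 mm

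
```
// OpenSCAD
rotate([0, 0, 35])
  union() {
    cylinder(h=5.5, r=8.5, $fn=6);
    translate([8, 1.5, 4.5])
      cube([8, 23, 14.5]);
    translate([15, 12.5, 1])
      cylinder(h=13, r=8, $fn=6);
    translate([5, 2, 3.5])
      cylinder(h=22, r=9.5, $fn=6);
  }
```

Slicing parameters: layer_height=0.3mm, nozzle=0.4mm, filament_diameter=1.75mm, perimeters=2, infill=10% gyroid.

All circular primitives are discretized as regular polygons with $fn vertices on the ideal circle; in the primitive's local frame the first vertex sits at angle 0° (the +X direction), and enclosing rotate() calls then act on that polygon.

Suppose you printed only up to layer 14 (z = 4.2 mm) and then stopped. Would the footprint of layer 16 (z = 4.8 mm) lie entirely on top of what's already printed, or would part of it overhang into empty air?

Compare the two slices. At z = 4.2: the r=8.5 cylinder contributes a regular 6-gon of circumradius 8.5 (area = (6/2)·8.500²·sin(360°/6) = 187.71 mm²); the cube at (8, 1.5) is not intersected at this z (z outside [4.5, 19]); the r=8 cylinder at (15, 12.5) gives a regular 6-gon of circumradius 8 (constant along its height) (area = (6/2)·8.000²·sin(360°/6) = 166.28 mm²); the r=9.5 cylinder at (5, 2) contributes a regular 6-gon of circumradius 9.5 (area = (6/2)·9.500²·sin(360°/6) = 234.48 mm²); Merging all regions: the regions partially overlap — summed areas 588.46 mm² minus the doubly-counted overlap 128.67 mm² gives 459.79 mm² — area = 459.79 mm²; (whole slice rotated 35° about Z — lengths, areas and connectivity unchanged). At z = 4.8: the cylinder: section is a regular 6-gon, circumradius r=8.5 (area = (6/2)·8.500²·sin(360°/6) = 187.71 mm²); the cube at (8, 1.5) (footprint 8×23) is included at this height (area 184.00 mm²); the r=8 cylinder at (15, 12.5) contributes a regular 6-gon of circumradius 8 (area = (6/2)·8.000²·sin(360°/6) = 166.28 mm²); the r=9.5 cylinder at (5, 2) contributes a regular 6-gon of circumradius 9.5 (area = (6/2)·9.500²·sin(360°/6) = 234.48 mm²); Merging all regions: the regions partially overlap — summed areas 772.46 mm² minus the doubly-counted overlap 254.35 mm² gives 518.11 mm² — area = 518.11 mm²; (whole slice rotated 35° about Z — lengths, areas and connectivity unchanged). Checking containment: at z = 4.8 the cross-section extends beyond the z = 4.2 cross-section by about 58.32 mm².

part overhangs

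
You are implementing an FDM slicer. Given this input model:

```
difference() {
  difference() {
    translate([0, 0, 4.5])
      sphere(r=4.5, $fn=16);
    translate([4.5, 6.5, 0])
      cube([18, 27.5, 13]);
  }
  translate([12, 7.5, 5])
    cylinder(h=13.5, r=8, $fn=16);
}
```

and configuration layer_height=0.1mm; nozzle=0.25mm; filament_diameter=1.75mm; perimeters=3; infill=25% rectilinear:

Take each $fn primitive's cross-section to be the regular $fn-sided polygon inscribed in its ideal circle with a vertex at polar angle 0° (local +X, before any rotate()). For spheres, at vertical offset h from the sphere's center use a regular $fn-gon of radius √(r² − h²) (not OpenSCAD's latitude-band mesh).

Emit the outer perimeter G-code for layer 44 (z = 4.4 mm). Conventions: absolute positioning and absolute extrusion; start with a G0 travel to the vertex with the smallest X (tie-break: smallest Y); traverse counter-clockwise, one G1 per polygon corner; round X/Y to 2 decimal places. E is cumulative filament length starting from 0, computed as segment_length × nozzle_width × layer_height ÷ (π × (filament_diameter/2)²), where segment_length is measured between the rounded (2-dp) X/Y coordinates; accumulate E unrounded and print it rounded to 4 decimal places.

At z = 4.4 mm: the r=4.5 sphere contributes a regular 16-gon of circumradius √(4.5²−0.1²) = 4.499; the cube at (4.5, 6.5) is present — its section is the full 18×27.5 rectangle; Subtracting the remaining from the first: starting from the r=4.5 sphere, the 18×27.5 cube at (4.5, 6.5) misses the remaining region (no effect) — 1 connected region; the cylinder at (12, 7.5) is not intersected at this z (z outside [5, 18.5]); Subtracting the remaining from the first: none of the subtracted shapes is present at this height, so the result so far is unchanged — 1 connected region. The outline is a single polygon with 16 vertices. Extrusion per mm of travel: 0.25 × 0.1 / (π × 0.875²) = 0.010394. Accumulating E over each segment gives final E = 0.2920.

G0 X-4.50 Y0.00 Z4.40
G1 X-4.16 Y-1.72 E0.0182
G1 X-3.18 Y-3.18 E0.0365
G1 X-1.72 Y-4.16 E0.0548
G1 X0.00 Y-4.50 E0.0730
G1 X1.72 Y-4.16 E0.0912
G1 X3.18 Y-3.18 E0.1095
G1 X4.16 Y-1.72 E0.1278
G1 X4.50 Y0.00 E0.1460
G1 X4.16 Y1.72 E0.1642
G1 X3.18 Y3.18 E0.1825
G1 X1.72 Y4.16 E0.2008
G1 X0.00 Y4.50 E0.2190
G1 X-1.72 Y4.16 E0.2372
G1 X-3.18 Y3.18 E0.2555
G1 X-4.16 Y1.72 E0.2738
G1 X-4.50 Y0.00 E0.2920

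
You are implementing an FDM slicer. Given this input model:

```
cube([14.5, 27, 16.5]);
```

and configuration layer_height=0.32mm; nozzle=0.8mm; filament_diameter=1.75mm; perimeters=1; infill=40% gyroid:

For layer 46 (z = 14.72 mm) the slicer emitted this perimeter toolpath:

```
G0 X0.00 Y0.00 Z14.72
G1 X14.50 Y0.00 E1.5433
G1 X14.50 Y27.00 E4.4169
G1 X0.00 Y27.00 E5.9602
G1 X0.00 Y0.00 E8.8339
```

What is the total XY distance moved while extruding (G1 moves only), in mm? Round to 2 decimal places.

Sum the Euclidean lengths of each G1 segment: total = 83.00 mm.

83.00 mm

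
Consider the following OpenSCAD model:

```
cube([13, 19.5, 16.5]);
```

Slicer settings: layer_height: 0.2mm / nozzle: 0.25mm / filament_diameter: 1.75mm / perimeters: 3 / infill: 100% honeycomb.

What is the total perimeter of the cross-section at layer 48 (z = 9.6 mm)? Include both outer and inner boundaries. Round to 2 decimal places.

65.00 mm

At z = 9.6 mm: the cube is present — its section is the full 13×19.5 rectangle (perimeter 65.00 mm). Overall, the cross-section is a single solid region. Total boundary length (outer) = 65.00 mm.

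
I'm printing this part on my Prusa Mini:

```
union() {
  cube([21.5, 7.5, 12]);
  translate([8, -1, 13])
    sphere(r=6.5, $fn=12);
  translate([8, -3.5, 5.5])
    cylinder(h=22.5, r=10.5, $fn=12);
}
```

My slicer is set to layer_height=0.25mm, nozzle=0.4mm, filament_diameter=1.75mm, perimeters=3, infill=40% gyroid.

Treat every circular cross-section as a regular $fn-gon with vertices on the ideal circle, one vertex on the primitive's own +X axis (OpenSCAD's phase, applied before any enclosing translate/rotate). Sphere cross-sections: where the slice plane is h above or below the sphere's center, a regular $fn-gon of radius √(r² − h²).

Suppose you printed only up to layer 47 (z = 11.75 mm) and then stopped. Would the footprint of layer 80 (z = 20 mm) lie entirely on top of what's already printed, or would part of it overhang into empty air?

entirely on top

Compare the two slices. At z = 11.75: the cube is present — its section is the full 21.5×7.5 rectangle (area 161.25 mm²); the r=6.5 sphere at (8, -1) slices to a regular 12-gon of circumradius 6.379 (√(r²−h²) with h=1.25 from center) (area = (12/2)·6.379²·sin(360°/12) = 122.06 mm²); the r=10.5 cylinder at (8, -3.5) gives a regular 12-gon of circumradius 10.5 (constant along its height) (area = (12/2)·10.500²·sin(360°/12) = 330.75 mm²); Merging all regions: the regions partially overlap — summed areas 614.06 mm² minus the doubly-counted overlap 214.30 mm² gives 399.76 mm² — area = 399.76 mm². At z = 20: the cube is absent (z outside [0, 12]); the sphere at (8, -1) is not intersected at this z (|z−center|=7.000 > r=6.5); the r=10.5 cylinder at (8, -3.5) contributes a regular 12-gon of circumradius 10.5 (area = (12/2)·10.500²·sin(360°/12) = 330.75 mm²); Taking the union: only the r=10.5 cylinder at (8, -3.5) is present, so the union is just that shape — area = 330.75 mm². Checking containment: the cross-section at z = 20 is a subset of the cross-section at z = 11.75.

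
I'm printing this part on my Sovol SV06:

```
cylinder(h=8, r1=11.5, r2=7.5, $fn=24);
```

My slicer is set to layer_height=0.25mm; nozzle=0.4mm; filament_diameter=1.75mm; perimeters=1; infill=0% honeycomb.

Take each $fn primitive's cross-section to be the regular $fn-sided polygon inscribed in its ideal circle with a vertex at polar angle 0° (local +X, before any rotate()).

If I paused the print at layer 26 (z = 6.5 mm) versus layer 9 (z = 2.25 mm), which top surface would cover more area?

Layer 26 (z = 6.5): the cone: at t=0.812 of its height the radius interpolates to r₁+(r₂−r₁)t = 8.250, giving a regular 24-gon of that circumradius (area = (24/2)·8.250²·sin(360°/24) = 211.39 mm²). So its area = 211.39 mm². Layer 9 (z = 2.25): the cone contributes a regular 24-gon of circumradius 10.375 (interpolated between r1=11.5 and r2=7.5 at t=0.281) (area = (24/2)·10.375²·sin(360°/24) = 334.31 mm²). So its area = 334.31 mm². Layer 9 is larger (334.31 vs 211.39 mm²).

layer 9 (z = 2.25 mm)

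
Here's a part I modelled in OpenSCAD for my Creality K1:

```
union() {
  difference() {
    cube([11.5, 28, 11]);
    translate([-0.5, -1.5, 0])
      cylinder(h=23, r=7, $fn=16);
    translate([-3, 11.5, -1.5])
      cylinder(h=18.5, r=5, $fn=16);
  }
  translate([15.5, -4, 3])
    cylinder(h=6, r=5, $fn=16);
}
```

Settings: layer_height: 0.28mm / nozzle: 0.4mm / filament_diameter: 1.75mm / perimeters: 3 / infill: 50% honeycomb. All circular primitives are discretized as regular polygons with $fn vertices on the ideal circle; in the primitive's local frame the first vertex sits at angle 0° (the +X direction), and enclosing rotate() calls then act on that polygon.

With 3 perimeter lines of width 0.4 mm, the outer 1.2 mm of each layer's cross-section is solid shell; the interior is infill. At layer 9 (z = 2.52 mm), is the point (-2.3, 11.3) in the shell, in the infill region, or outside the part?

outside

At z = 2.52 mm: the cube is present — its section is the full 11.5×28 rectangle; the cylinder at (-0.5, -1.5): section is a regular 16-gon, circumradius r=7; the r=5 cylinder at (-3, 11.5) gives a regular 16-gon of circumradius 5 (constant along its height); Taking the first minus the rest: starting from the 11.5×28 cube, the r=7 cylinder at (-0.5, -1.5) partially overlaps it — only the 24.50 mm² overlap (of its 150.01 mm²) is removed, clipping the outline; the r=5 cylinder at (-3, 11.5) partially overlaps it — only the 10.61 mm² overlap (of its 76.54 mm²) is removed, clipping the outline — 1 connected region; the cylinder at (15.5, -4) is absent (z outside [3, 9]); Merging all regions: only that combined region is present, so the union is just that shape — 1 connected region. Overall, the cross-section is a single solid region. The nearest boundary edge runs (1.62, 9.59)→(2.00, 11.50); distance from the point to it = 4.18 mm. The point is not inside any of the regions above, so it lies outside the cross-section (4.18 mm from the nearest boundary).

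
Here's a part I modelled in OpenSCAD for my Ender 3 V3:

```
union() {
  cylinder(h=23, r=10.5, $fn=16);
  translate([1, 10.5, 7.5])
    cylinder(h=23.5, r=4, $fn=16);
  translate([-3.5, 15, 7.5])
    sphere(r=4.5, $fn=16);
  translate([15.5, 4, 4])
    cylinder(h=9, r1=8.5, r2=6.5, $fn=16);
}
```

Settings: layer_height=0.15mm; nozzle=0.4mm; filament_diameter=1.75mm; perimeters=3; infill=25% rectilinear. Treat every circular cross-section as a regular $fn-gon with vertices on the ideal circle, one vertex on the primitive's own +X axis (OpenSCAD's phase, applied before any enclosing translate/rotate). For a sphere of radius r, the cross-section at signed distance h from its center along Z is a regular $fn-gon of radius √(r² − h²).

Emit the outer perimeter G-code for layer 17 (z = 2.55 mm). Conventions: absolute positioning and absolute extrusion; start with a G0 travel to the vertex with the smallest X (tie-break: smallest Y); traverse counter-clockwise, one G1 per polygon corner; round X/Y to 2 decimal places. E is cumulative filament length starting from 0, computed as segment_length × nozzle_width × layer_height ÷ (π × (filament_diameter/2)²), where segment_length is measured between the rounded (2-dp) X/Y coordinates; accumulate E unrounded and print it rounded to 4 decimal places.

At z = 2.55 mm: the cylinder: section is a regular 16-gon, circumradius r=10.5; the cylinder at (1, 10.5) is not intersected at this z (z outside [7.5, 31]); the sphere at (-3.5, 15) is not intersected at this z (|z−center|=4.950 > r=4.5); the cone at (15.5, 4) is not intersected at this z (z outside [4, 13]); Merging all regions: only the r=10.5 cylinder is present, so the union is just that shape — 1 connected region. The outline is a single polygon with 16 vertices. Extrusion per mm of travel: 0.4 × 0.15 / (π × 0.875²) = 0.024945. Accumulating E over each segment gives final E = 1.6349.

G0 X-10.50 Y0.00 Z2.55
G1 X-9.70 Y-4.02 E0.1022
G1 X-7.42 Y-7.42 E0.2044
G1 X-4.02 Y-9.70 E0.3065
G1 X0.00 Y-10.50 E0.4087
G1 X4.02 Y-9.70 E0.5110
G1 X7.42 Y-7.42 E0.6131
G1 X9.70 Y-4.02 E0.7152
G1 X10.50 Y0.00 E0.8175
G1 X9.70 Y4.02 E0.9197
G1 X7.42 Y7.42 E1.0218
G1 X4.02 Y9.70 E1.1239
G1 X0.00 Y10.50 E1.2262
G1 X-4.02 Y9.70 E1.3284
G1 X-7.42 Y7.42 E1.4305
G1 X-9.70 Y4.02 E1.5327
G1 X-10.50 Y0.00 E1.6349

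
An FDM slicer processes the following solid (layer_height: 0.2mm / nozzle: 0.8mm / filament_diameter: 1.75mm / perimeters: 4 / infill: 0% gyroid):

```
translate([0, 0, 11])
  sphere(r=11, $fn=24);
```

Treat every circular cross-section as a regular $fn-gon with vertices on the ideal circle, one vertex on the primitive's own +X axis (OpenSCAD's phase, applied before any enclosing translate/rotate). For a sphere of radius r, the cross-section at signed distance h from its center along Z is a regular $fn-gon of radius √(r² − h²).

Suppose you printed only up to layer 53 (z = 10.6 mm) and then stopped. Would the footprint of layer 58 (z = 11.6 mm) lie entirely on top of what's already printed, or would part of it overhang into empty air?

entirely on top

Compare the two slices. At z = 10.6: the sphere: section is a regular 24-gon, circumradius = √(r²−h²) = √(11²−0.4²) = 10.993 (area = (24/2)·10.993²·sin(360°/24) = 375.31 mm²). At z = 11.6: the sphere: section is a regular 24-gon, circumradius = √(r²−h²) = √(11²−0.6²) = 10.984 (area = (24/2)·10.984²·sin(360°/24) = 374.69 mm²). Checking containment: the cross-section at z = 11.6 is a subset of the cross-section at z = 10.6.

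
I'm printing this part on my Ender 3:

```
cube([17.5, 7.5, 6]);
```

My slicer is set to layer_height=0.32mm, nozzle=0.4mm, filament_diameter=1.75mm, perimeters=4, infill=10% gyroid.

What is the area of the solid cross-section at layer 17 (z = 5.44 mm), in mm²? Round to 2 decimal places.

131.25 mm²

At z = 5.44 mm: the 17.5×7.5 cube contributes its full rectangle (area 131.25 mm²). Overall, the cross-section is a single solid region. Net area = 131.25 mm².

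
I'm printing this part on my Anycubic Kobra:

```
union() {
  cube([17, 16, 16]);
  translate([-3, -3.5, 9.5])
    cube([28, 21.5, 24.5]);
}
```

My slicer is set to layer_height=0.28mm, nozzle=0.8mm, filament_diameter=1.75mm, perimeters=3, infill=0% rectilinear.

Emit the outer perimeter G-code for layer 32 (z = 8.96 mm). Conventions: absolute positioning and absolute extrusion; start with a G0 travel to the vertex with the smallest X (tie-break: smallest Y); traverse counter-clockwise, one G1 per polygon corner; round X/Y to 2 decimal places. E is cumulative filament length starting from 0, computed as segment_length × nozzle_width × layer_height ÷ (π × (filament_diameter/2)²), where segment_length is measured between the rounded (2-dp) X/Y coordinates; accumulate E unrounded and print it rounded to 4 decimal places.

G0 X0.00 Y0.00 Z8.96
G1 X17.00 Y0.00 E1.5832
G1 X17.00 Y16.00 E3.0732
G1 X0.00 Y16.00 E4.6564
G1 X0.00 Y0.00 E6.1465

At z = 8.96 mm: the cube is present — its section is the full 17×16 rectangle; the cube at (-3, -3.5) does not reach this height (z outside [9.5, 34]); Taking the union: only the 17×16 cube is present, so the union is just that shape — 1 connected region. The outline is a single polygon with 4 vertices. Extrusion per mm of travel: 0.8 × 0.28 / (π × 0.875²) = 0.093128. Accumulating E over each segment gives final E = 6.1465.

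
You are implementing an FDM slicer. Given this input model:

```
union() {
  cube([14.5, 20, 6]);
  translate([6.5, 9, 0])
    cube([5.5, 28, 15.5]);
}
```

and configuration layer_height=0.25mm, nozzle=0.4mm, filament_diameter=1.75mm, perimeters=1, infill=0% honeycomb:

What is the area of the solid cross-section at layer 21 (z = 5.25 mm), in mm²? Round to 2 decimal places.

At z = 5.25 mm: the cube (footprint 14.5×20) is included at this height (area 290.00 mm²); the cube at (6.5, 9) (footprint 5.5×28) is included at this height (area 154.00 mm²); Combining (union): the regions partially overlap — summed areas 444.00 mm² minus the doubly-counted overlap 60.50 mm² gives 383.50 mm² — area = 383.50 mm². Overall, the cross-section is a single solid region. Net area = 383.50 mm².

383.50 mm²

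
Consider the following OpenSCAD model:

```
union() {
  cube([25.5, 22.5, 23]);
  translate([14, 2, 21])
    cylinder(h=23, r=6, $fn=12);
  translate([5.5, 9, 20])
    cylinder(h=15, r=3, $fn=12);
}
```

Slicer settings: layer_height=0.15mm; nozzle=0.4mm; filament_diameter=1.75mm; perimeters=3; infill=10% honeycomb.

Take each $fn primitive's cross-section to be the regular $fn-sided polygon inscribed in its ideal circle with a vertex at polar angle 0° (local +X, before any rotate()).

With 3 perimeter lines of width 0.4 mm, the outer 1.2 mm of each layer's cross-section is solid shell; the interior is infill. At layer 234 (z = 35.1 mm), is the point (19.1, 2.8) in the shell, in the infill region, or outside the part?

shell

At z = 35.1 mm: the cube is not intersected at this z (z outside [0, 23]); the r=6 cylinder at (14, 2) contributes a regular 12-gon of circumradius 6; the cylinder at (5.5, 9) is not intersected at this z (z outside [20, 35]); Combining (union): only the r=6 cylinder at (14, 2) is present, so the union is just that shape — 1 connected region. Overall, the cross-section is a single solid region. The nearest boundary edge runs (20.00, 2.00)→(19.20, 5.00); distance from the point to it = 0.66 mm. The point is inside the cross-section, 0.66 mm from the nearest boundary — within the 1.2 mm shell band (3 × 0.4).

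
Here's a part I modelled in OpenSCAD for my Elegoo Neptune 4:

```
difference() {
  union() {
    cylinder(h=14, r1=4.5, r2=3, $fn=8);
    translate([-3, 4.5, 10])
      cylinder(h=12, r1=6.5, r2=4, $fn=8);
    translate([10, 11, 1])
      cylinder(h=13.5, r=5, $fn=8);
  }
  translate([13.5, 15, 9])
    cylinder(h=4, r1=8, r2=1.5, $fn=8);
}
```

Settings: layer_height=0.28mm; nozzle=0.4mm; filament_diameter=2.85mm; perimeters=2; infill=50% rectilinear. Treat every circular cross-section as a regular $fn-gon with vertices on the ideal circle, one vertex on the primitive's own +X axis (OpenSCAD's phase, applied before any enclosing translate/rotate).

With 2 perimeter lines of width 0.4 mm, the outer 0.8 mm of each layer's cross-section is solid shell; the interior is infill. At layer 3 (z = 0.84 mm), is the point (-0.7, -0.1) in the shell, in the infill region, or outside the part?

At z = 0.84 mm: the cone contributes a regular 8-gon of circumradius 4.410 (interpolated between r1=4.5 and r2=3 at t=0.060); the cone at (-3, 4.5) does not reach this height (z outside [10, 22]); the cylinder at (10, 11) does not reach this height (z outside [1, 14.5]); Combining (union): only the cone is present, so the union is just that shape — 1 connected region; the cone at (13.5, 15) is not intersected at this z (z outside [9, 13]); Subtracting the remaining from the first: none of the subtracted shapes is present at this height, so the result so far is unchanged — 1 connected region. Overall, the cross-section is a single solid region. The nearest boundary edge runs (-4.41, 0.00)→(-3.12, -3.12); distance from the point to it = 3.39 mm. The point is inside the cross-section and 3.39 mm from the nearest boundary — more than the 0.8 mm shell width (2 × 0.4), so it's in the infill interior.

infill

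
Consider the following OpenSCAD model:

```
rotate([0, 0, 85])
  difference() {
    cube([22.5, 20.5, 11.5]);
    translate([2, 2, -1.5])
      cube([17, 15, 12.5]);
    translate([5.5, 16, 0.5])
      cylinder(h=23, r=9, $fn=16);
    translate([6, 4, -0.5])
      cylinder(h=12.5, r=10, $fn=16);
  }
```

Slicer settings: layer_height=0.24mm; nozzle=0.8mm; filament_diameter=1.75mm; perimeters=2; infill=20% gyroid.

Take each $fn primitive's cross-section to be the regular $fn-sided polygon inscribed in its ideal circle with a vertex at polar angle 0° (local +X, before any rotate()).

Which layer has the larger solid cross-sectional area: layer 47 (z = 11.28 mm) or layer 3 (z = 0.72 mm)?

Layer 47 (z = 11.28): the cube is present — its section is the full 22.5×20.5 rectangle (area 461.25 mm²); the cube at (2, 2) does not reach this height (z outside [-1.5, 11]); the cylinder at (5.5, 16): section is a regular 16-gon, circumradius r=9 (area = (16/2)·9.000²·sin(360°/16) = 247.98 mm²); the r=10 cylinder at (6, 4) contributes a regular 16-gon of circumradius 10 (area = (16/2)·10.000²·sin(360°/16) = 306.15 mm²); Subtracting the remaining from the first: starting from the 22.5×20.5 cube (461.25 mm²), the r=9 cylinder at (5.5, 16) partially overlaps it — only the 170.47 mm² overlap (of its 247.98 mm²) is removed, clipping the outline; the r=10 cylinder at (6, 4) partially overlaps it — only the 129.15 mm² overlap (of its 306.15 mm²) is removed, clipping the outline — area = 161.63 mm²; (whole slice rotated 85° about Z — lengths, areas and connectivity unchanged). So its area = 161.63 mm². Layer 3 (z = 0.72): the cube (footprint 22.5×20.5) is included at this height (area 461.25 mm²); the 17×15 cube at (2, 2) contributes its full rectangle (area 255.00 mm²); the cylinder at (5.5, 16): section is a regular 16-gon, circumradius r=9 (area = (16/2)·9.000²·sin(360°/16) = 247.98 mm²); the r=10 cylinder at (6, 4) contributes a regular 16-gon of circumradius 10 (area = (16/2)·10.000²·sin(360°/16) = 306.15 mm²); Subtracting the remaining from the first: starting from the 22.5×20.5 cube (461.25 mm²), the 17×15 cube at (2, 2) lies wholly inside it (removes its full 255.00 mm² and its 64.00 mm outline becomes a hole wall); the r=9 cylinder at (5.5, 16) partially overlaps it — only the 65.79 mm² overlap (of its 247.98 mm²) is removed, clipping the outline; the r=10 cylinder at (6, 4) partially overlaps it — only the 43.58 mm² overlap (of its 306.15 mm²) is removed, clipping the outline — area = 96.88 mm²; (whole slice rotated 85° about Z — lengths, areas and connectivity unchanged). So its area = 96.88 mm². Layer 47 is larger (161.63 vs 96.88 mm²).

layer 47 (z = 11.28 mm)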